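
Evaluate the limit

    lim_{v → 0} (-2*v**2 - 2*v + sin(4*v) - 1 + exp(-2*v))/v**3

-12

Substitution gives 0/0 (the numerator vanishes to order 3).
Expand each term to order v^3: the coefficient of v^3 in e^(-2v) is -4/3 and in sin(4v) is -32/3.
Lower-order terms cancel with the polynomial part, so the numerator is (-12)·v^3 + o(v^3), and the limit is (-12)/(1) = -12.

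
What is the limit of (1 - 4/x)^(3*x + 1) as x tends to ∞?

e^(-12)

Let L be the limit and take ln: ln L = lim (3x + 1)·ln(1 - 4/x) = lim (3x + 1)·(-4/x + O(1/x²)) = -12.
Hence L = e^(-12).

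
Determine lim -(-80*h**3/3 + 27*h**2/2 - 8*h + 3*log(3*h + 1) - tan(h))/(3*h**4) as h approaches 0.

81/4

Substitution gives 0/0 (the numerator vanishes to order 4).
Expand each term to order h^4: the coefficient of h^4 in −tan(h) is 0 and in 3·ln(1 + 3h) is -243/4.
Lower-order terms cancel with the polynomial part, so the numerator is (-243/4)·h^4 + o(h^4), and the limit is (-243/4)/(-3) = 81/4.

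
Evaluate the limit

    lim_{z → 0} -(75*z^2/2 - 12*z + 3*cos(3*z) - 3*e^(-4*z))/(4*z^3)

-8

Substitution gives 0/0; apply L'Hôpital's rule 3 times.
After differentiating numerator and denominator 3 times the quotient is (81*sin(3*z) + 192*e^(-4*z))/(-24); at z = 0 this is -8.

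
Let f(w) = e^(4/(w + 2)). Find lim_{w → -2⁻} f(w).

As w → -2⁻, 4/(w + 2) → −∞, so e^(4/(w + 2)) → 0.

0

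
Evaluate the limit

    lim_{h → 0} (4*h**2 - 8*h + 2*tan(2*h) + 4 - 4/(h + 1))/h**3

28/3

Substitution gives 0/0; apply L'Hôpital's rule 3 times.
After differentiating numerator and denominator 3 times the quotient is (8*(4*(h + 1)^4*(3*tan(2*h)^2 + 1)/cos(2*h)^2 + 3)/(h + 1)^4)/(6); at h = 0 this is 28/3.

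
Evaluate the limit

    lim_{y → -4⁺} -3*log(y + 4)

As y → -4⁺, y + 4 → 0⁺ and ln(y + 4) → −∞.
Multiplying by -3 gives ∞.

∞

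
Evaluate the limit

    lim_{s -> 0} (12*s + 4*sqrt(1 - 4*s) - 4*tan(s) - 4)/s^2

-8

Substitution gives 0/0 (the numerator vanishes to order 2).
Expand each term to order s^2: the coefficient of s^2 in -4·tan(s) is 0 and in 4·√(1 - 4s) is -8.
Lower-order terms cancel with the polynomial part, so the numerator is (-8)·s^2 + o(s^2), and the limit is (-8)/(1) = -8.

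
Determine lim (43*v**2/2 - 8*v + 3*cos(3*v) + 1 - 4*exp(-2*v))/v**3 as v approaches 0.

Substitution gives 0/0 (the numerator vanishes to order 3).
Expand each term to order v^3: the coefficient of v^3 in -4·e^(-2v) is 16/3 and in 3·cos(3v) is 0.
Lower-order terms cancel with the polynomial part, so the numerator is (16/3)·v^3 + o(v^3), and the limit is (16/3)/(1) = 16/3.

16/3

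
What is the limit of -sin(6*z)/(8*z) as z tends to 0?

Substitution gives 0/0.
Write it as (6/(-8))·sin(6z)/(6z); since sin(u)/u → 1, the limit is -3/4.

-3/4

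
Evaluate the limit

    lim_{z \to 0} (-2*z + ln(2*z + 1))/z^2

-2

Direct substitution gives 0/0.
Apply L'Hôpital: lim (-2 + 2/(2*z + 1))/(2*z), still 0/0.
After 2 applications of L'Hôpital's rule the quotient is (-4/(2*z + 1)^2)/(2); substituting z = 0 gives -2.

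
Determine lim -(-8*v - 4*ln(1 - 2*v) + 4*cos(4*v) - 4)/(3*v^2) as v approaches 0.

Substitution gives 0/0 (the numerator vanishes to order 2).
Expand each term to order v^2: the coefficient of v^2 in -4·ln(1 - 2v) is 8 and in 4·cos(4v) is -32.
Lower-order terms cancel with the polynomial part, so the numerator is (-24)·v^2 + o(v^2), and the limit is (-24)/(-3) = 8.

8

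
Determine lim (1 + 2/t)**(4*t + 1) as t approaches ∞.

The base → 1 and the exponent → ∞: a 1^∞ form.
Take logarithms: (4t + 1)·ln(1 + 2/t). Since ln(1+u) ~ u for small u, this behaves like (4t)·(2/t) → 8.
So the limit is e^(8).

e^(8)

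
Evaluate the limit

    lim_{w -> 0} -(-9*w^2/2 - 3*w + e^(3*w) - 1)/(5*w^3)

-9/10

Direct substitution gives 0/0.
Apply L'Hôpital: lim (-9*w + 3*e^(3*w) - 3)/(-15*w^2), still 0/0.
Apply L'Hôpital: lim (9*e^(3*w) - 9)/(-30*w), still 0/0.
After 3 applications of L'Hôpital's rule the quotient is (27*e^(3*w))/(-30); substituting w = 0 gives -9/10.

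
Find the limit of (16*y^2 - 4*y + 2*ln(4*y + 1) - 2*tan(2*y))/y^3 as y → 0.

112/3

Substitution gives 0/0; apply L'Hôpital's rule 3 times.
After differentiating numerator and denominator 3 times the quotient is (-64*tan(2*y)^2/cos(2*y)^2 - 32/cos(2*y)^4 + 256/(4*y + 1)^3)/(6); at y = 0 this is 112/3.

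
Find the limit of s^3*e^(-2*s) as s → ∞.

Write as s^3/e^{2s}, an ∞/∞ form.
Exponential growth dominates any polynomial, so repeated L'Hôpital (or the standard result) gives 0.

0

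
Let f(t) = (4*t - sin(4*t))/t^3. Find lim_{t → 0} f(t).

Direct substitution gives 0/0.
Apply L'Hôpital: lim (4 - 4*cos(4*t))/(3*t^2), still 0/0.
Apply L'Hôpital: lim (16*sin(4*t))/(6*t), still 0/0.
After 3 applications of L'Hôpital's rule the quotient is (64*cos(4*t))/(6); substituting t = 0 gives 32/3.

32/3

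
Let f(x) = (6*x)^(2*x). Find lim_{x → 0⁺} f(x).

1

Base → 0⁺ and exponent → 0⁺: a 0^0 form.
Take logs: 2x·ln(6x). This is 0·(−∞); rewriting as ln(6x)/(1/(2x)) and applying L'Hôpital gives 0.
Hence the limit is e^0 = 1.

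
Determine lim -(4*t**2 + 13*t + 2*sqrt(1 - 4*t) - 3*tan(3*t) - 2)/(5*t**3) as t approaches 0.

Substitution gives 0/0; apply L'Hôpital's rule 3 times.
After differentiating numerator and denominator 3 times the quotient is (6*(108*(1 - 4*t)^(5/2)*(cos(6*t) - 2)/(cos(6*t) + 1)^2 - 8)/(1 - 4*t)^(5/2))/(-30); at t = 0 this is 7.

7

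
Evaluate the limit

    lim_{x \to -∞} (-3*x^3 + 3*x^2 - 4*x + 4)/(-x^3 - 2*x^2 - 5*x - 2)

Numerator and denominator both have degree 3.
Dividing every term by x^3, all lower-order terms vanish and the limit is the ratio of leading coefficients, -3/(-1) = 3.

3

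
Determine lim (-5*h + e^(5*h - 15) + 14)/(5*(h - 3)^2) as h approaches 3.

5/2

Direct substitution gives 0/0.
Apply L'Hôpital: lim (5*e^(5*h - 15) - 5)/(10*h - 30), still 0/0.
After 2 applications of L'Hôpital's rule the quotient is (25*e^(5*h - 15))/(10); substituting h = 3 gives 5/2.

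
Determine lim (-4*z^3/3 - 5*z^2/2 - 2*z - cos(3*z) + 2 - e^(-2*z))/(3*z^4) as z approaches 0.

Substitution gives 0/0 (the numerator vanishes to order 4).
Expand each term to order z^4: the coefficient of z^4 in −cos(3z) is -27/8 and in −e^(-2z) is -2/3.
Lower-order terms cancel with the polynomial part, so the numerator is (-97/24)·z^4 + o(z^4), and the limit is (-97/24)/(3) = -97/72.

-97/72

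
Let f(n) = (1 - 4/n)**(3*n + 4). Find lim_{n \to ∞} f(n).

Write it as [(1 - 4/n)^n]^(3) · (1 - 4/n)^(4). The bracketed term tends to e^(-4) and the second factor to 1, so the limit is e^(-12).

e^(-12)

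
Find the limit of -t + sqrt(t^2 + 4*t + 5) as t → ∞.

This has the form ∞ − ∞. Multiply and divide by the conjugate √(t^2 + 4*t + 5) + t.
That gives (4t + 5) / (√(t^2 + 4*t + 5) + t).
Divide numerator and denominator by t: the limit is 4/(2·1) = 2.

2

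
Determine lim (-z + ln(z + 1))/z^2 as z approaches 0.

-1/2

Direct substitution gives 0/0.
Apply L'Hôpital: lim (-1 + 1/(z + 1))/(2*z), still 0/0.
After 2 applications of L'Hôpital's rule the quotient is (-1/(z + 1)^2)/(2); substituting z = 0 gives -1/2.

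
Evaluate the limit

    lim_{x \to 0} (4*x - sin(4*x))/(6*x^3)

16/9

Direct substitution gives 0/0.
Apply L'Hôpital: lim (4 - 4*cos(4*x))/(18*x^2), still 0/0.
Apply L'Hôpital: lim (16*sin(4*x))/(36*x), still 0/0.
After 3 applications of L'Hôpital's rule the quotient is (64*cos(4*x))/(36); substituting x = 0 gives 16/9.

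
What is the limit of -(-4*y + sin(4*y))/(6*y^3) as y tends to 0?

16/9

Direct substitution gives 0/0.
Apply L'Hôpital: lim (4*cos(4*y) - 4)/(-18*y^2), still 0/0.
Apply L'Hôpital: lim (-16*sin(4*y))/(-36*y), still 0/0.
After 3 applications of L'Hôpital's rule the quotient is (-64*cos(4*y))/(-36); substituting y = 0 gives 16/9.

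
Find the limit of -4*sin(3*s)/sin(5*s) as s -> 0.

-12/5

Substitution gives 0/0.
Divide numerator and denominator by s: sin(3s)/s → 3 and sin(5s)/s → 5, so the limit is -4·3/5 = -12/5.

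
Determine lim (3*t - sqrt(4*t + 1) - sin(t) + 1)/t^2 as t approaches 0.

2

Substitution gives 0/0 (the numerator vanishes to order 2).
Expand each term to order t^2: the coefficient of t^2 in −sin(t) is 0 and in −√(1 + 4t) is 2.
Lower-order terms cancel with the polynomial part, so the numerator is (2)·t^2 + o(t^2), and the limit is (2)/(1) = 2.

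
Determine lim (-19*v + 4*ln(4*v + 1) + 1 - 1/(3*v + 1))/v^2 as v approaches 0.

Substitution gives 0/0; apply L'Hôpital's rule 2 times.
After differentiating numerator and denominator 2 times the quotient is (-64/(4*v + 1)^2 - 18/(3*v + 1)^3)/(2); at v = 0 this is -41.

-41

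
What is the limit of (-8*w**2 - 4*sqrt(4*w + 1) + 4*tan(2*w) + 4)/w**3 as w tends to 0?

-16/3

Substitution gives 0/0 (the numerator vanishes to order 3).
Expand each term to order w^3: the coefficient of w^3 in 4·tan(2w) is 32/3 and in -4·√(1 + 4w) is -16.
Lower-order terms cancel with the polynomial part, so the numerator is (-16/3)·w^3 + o(w^3), and the limit is (-16/3)/(1) = -16/3.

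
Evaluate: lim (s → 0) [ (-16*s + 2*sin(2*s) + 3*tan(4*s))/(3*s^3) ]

184/9

Substitution gives 0/0; apply L'Hôpital's rule 3 times.
After differentiating numerator and denominator 3 times the quotient is (-16*cos(2*s) + 1152*tan(4*s)^4 + 1536*tan(4*s)^2 + 384)/(18); at s = 0 this is 184/9.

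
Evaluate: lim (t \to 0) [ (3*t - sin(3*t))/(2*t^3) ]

Direct substitution gives 0/0.
Apply L'Hôpital: lim (3 - 3*cos(3*t))/(6*t^2), still 0/0.
Apply L'Hôpital: lim (9*sin(3*t))/(12*t), still 0/0.
After 3 applications of L'Hôpital's rule the quotient is (27*cos(3*t))/(12); substituting t = 0 gives 9/4.

9/4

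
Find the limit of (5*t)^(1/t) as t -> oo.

1

Base → ∞ and exponent → 0: an ∞^0 form.
Take logs: (1/t)·ln(5·t^1) = (ln 5 + 1·ln t)/t → 0.
So the limit is e^0 = 1.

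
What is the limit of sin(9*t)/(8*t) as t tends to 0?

9/8

Substitution gives 0/0.
Write it as (9/8)·sin(9t)/(9t); since sin(u)/u → 1, the limit is 9/8.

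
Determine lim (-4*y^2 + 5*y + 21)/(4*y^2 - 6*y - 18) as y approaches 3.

At y = 3 both the top and bottom vanish — a removable singularity. Factoring out (y - 3) from each leaves (-4*y - 7)/(4*y + 6), which at y = 3 equals -19/18.

-19/18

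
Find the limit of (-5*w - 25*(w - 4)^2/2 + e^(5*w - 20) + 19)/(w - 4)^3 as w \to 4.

Direct substitution gives 0/0.
Apply L'Hôpital: lim (-25*w + 5*e^(5*w - 20) + 95)/(3*(w - 4)^2), still 0/0.
Apply L'Hôpital: lim (25*e^(5*w - 20) - 25)/(6*w - 24), still 0/0.
After 3 applications of L'Hôpital's rule the quotient is (125*e^(5*w - 20))/(6); substituting w = 4 gives 125/6.

125/6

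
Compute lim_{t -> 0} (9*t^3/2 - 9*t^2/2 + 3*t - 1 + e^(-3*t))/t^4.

27/8

Direct substitution gives 0/0.
Apply L'Hôpital: lim (27*t^2/2 - 9*t + 3 - 3*e^(-3*t))/(4*t^3), still 0/0.
Apply L'Hôpital: lim (27*t - 9 + 9*e^(-3*t))/(12*t^2), still 0/0.
Apply L'Hôpital: lim (27 - 27*e^(-3*t))/(24*t), still 0/0.
After 4 applications of L'Hôpital's rule the quotient is (81*e^(-3*t))/(24); substituting t = 0 gives 27/8.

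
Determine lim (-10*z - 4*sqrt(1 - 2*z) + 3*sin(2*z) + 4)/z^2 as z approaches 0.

Substitution gives 0/0 (the numerator vanishes to order 2).
Expand each term to order z^2: the coefficient of z^2 in -4·√(1 - 2z) is 2 and in 3·sin(2z) is 0.
Lower-order terms cancel with the polynomial part, so the numerator is (2)·z^2 + o(z^2), and the limit is (2)/(1) = 2.

2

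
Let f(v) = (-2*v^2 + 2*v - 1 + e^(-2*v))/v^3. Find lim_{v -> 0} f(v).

Direct substitution gives 0/0.
Apply L'Hôpital: lim (-4*v + 2 - 2*e^(-2*v))/(3*v^2), still 0/0.
Apply L'Hôpital: lim (-4 + 4*e^(-2*v))/(6*v), still 0/0.
After 3 applications of L'Hôpital's rule the quotient is (-8*e^(-2*v))/(6); substituting v = 0 gives -4/3.

-4/3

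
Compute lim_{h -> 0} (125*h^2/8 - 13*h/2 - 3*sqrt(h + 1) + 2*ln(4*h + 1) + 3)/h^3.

2039/48

Substitution gives 0/0; apply L'Hôpital's rule 3 times.
After differentiating numerator and denominator 3 times the quotient is (256/(4*h + 1)^3 - 9/(8*(h + 1)^(5/2)))/(6); at h = 0 this is 2039/48.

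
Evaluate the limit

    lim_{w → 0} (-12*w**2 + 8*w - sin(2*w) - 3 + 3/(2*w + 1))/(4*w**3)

-17/3

Substitution gives 0/0 (the numerator vanishes to order 3).
Expand each term to order w^3: the coefficient of w^3 in 3·1/(1 + 2w) is -24 and in −sin(2w) is 4/3.
Lower-order terms cancel with the polynomial part, so the numerator is (-68/3)·w^3 + o(w^3), and the limit is (-68/3)/(4) = -17/3.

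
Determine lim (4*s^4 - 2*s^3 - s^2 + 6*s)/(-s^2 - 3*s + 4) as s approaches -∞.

-∞

The numerator has higher degree (4 > 2); the quotient behaves like (4/(-1))·s^2 for large |s|.
As s → −∞ this diverges to -∞.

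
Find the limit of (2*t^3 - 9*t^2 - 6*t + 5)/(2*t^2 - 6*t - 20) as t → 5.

Since t = 5 makes numerator and denominator zero, (t - 5) divides both.
Cancelling it gives (2*t^2 + t - 1)/(2*t + 4); now plug in t = 5 to get 27/7.

27/7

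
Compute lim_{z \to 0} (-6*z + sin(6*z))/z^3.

-36

Direct substitution gives 0/0.
Apply L'Hôpital: lim (6*cos(6*z) - 6)/(3*z^2), still 0/0.
Apply L'Hôpital: lim (-36*sin(6*z))/(6*z), still 0/0.
After 3 applications of L'Hôpital's rule the quotient is (-216*cos(6*z))/(6); substituting z = 0 gives -36.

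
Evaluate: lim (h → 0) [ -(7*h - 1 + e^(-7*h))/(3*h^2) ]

-49/6

Direct substitution gives 0/0.
Apply L'Hôpital: lim (7 - 7*e^(-7*h))/(-6*h), still 0/0.
After 2 applications of L'Hôpital's rule the quotient is (49*e^(-7*h))/(-6); substituting h = 0 gives -49/6.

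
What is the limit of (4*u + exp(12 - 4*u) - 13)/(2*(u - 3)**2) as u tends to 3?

Direct substitution gives 0/0.
Apply L'Hôpital: lim (4 - 4*e^(12 - 4*u))/(4*u - 12), still 0/0.
After 2 applications of L'Hôpital's rule the quotient is (16*e^(12 - 4*u))/(4); substituting u = 3 gives 4.

4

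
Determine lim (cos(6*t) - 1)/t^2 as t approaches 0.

-18

Direct substitution gives 0/0.
Apply L'Hôpital: lim (-6*sin(6*t))/(2*t), still 0/0.
After 2 applications of L'Hôpital's rule the quotient is (-36*cos(6*t))/(2); substituting t = 0 gives -18.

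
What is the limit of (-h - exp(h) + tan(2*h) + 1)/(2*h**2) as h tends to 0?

-1/4

Substitution gives 0/0; apply L'Hôpital's rule 2 times.
After differentiating numerator and denominator 2 times the quotient is (-e^(h) + 8*tan(2*h)/cos(2*h)^2)/(4); at h = 0 this is -1/4.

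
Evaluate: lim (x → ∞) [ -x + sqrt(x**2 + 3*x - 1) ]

3/2

An ∞ − ∞ form. Rationalising with the conjugate, the difference becomes (3x - 1) / (√(x^2 + 3*x - 1) + x).
For large x the denominator behaves like 2·x, so the quotient tends to 3/2 = 3/2.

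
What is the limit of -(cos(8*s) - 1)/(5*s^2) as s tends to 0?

32/5

Direct substitution gives 0/0.
Apply L'Hôpital: lim (-8*sin(8*s))/(-10*s), still 0/0.
After 2 applications of L'Hôpital's rule the quotient is (-64*cos(8*s))/(-10); substituting s = 0 gives 32/5.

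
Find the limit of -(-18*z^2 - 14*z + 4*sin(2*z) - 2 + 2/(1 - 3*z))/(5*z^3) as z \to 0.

Substitution gives 0/0; apply L'Hôpital's rule 3 times.
After differentiating numerator and denominator 3 times the quotient is (-32*cos(2*z) + 324/(3*z - 1)^4)/(-30); at z = 0 this is -146/15.

-146/15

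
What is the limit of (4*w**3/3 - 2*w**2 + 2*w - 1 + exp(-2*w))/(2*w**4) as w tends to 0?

Direct substitution gives 0/0.
Apply L'Hôpital: lim (4*w^2 - 4*w + 2 - 2*e^(-2*w))/(8*w^3), still 0/0.
Apply L'Hôpital: lim (8*w - 4 + 4*e^(-2*w))/(24*w^2), still 0/0.
Apply L'Hôpital: lim (8 - 8*e^(-2*w))/(48*w), still 0/0.
After 4 applications of L'Hôpital's rule the quotient is (16*e^(-2*w))/(48); substituting w = 0 gives 1/3.

1/3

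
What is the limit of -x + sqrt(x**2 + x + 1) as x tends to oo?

An ∞ − ∞ form. Rationalising with the conjugate, the difference becomes (x + 1) / (√(x^2 + x + 1) + x).
For large x the denominator behaves like 2·x, so the quotient tends to 1/2 = 1/2.

1/2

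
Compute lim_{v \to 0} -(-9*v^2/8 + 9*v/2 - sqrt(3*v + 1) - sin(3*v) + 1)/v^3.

-45/16

Substitution gives 0/0; apply L'Hôpital's rule 3 times.
After differentiating numerator and denominator 3 times the quotient is (27*cos(3*v) - 81/(8*(3*v + 1)^(5/2)))/(-6); at v = 0 this is -45/16.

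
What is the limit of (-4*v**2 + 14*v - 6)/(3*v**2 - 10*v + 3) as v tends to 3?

-5/4

Direct substitution gives 0/0, so factor. Both numerator and denominator have (v - 3) as a factor.
After cancelling, the expression reduces to (2 - 4*v)/(3*v - 1).
Substituting v = 3 gives -5/4.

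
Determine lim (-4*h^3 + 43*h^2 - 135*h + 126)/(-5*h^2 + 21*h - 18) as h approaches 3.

Direct substitution gives 0/0, so factor. Both numerator and denominator have (h - 3) as a factor.
After cancelling, the expression reduces to (-4*h^2 + 31*h - 42)/(6 - 5*h).
Substituting h = 3 gives -5/3.

-5/3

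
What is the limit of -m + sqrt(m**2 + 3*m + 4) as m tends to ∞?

This has the form ∞ − ∞. Multiply and divide by the conjugate √(m^2 + 3*m + 4) + m.
That gives (3m + 4) / (√(m^2 + 3*m + 4) + m).
Divide numerator and denominator by m: the limit is 3/(2·1) = 3/2.

3/2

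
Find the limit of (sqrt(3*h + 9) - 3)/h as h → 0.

1/2

A 0/0 form; rationalise with √(9 + 3h) + √9. This collapses the numerator to 3h, leaving 3/(√(9 + 3h) + √9) → 3/(2√9) = 1/2.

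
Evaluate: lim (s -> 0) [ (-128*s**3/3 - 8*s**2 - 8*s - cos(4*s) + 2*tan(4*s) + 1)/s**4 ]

-32/3

Substitution gives 0/0; apply L'Hôpital's rule 4 times.
After differentiating numerator and denominator 4 times the quotient is (-256*cos(4*s) + 12288*tan(4*s)^5 + 20480*tan(4*s)^3 + 8192*tan(4*s))/(24); at s = 0 this is -32/3.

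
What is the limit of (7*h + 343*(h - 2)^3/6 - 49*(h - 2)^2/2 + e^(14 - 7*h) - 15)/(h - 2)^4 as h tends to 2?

Direct substitution gives 0/0.
Apply L'Hôpital: lim (-49*h + 343*(h - 2)^2/2 - 7*e^(14 - 7*h) + 105)/(4*(h - 2)^3), still 0/0.
Apply L'Hôpital: lim (343*h + 49*e^(14 - 7*h) - 735)/(12*(h - 2)^2), still 0/0.
Apply L'Hôpital: lim (343 - 343*e^(14 - 7*h))/(24*h - 48), still 0/0.
After 4 applications of L'Hôpital's rule the quotient is (2401*e^(14 - 7*h))/(24); substituting h = 2 gives 2401/24.

2401/24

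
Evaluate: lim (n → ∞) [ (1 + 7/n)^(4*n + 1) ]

e^(28)

The base → 1 and the exponent → ∞: a 1^∞ form.
Take logarithms: (4n + 1)·ln(1 + 7/n). Since ln(1+u) ~ u for small u, this behaves like (4n)·(7/n) → 28.
So the limit is e^(28).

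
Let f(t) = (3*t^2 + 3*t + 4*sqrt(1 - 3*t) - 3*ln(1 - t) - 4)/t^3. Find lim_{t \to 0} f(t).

-23/4

Substitution gives 0/0 (the numerator vanishes to order 3).
Expand each term to order t^3: the coefficient of t^3 in -3·ln(1 - t) is 1 and in 4·√(1 - 3t) is -27/4.
Lower-order terms cancel with the polynomial part, so the numerator is (-23/4)·t^3 + o(t^3), and the limit is (-23/4)/(1) = -23/4.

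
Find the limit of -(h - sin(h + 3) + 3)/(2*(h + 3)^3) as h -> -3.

-1/12

Direct substitution gives 0/0.
Apply L'Hôpital: lim (1 - cos(h + 3))/(-6*(h + 3)^2), still 0/0.
Apply L'Hôpital: lim (sin(h + 3))/(-12*h - 36), still 0/0.
After 3 applications of L'Hôpital's rule the quotient is (cos(h + 3))/(-12); substituting h = -3 gives -1/12.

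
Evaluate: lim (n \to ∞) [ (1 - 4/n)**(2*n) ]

The base → 1 and the exponent → ∞: a 1^∞ form.
Take logarithms: (2n)·ln(1 - 4/n). Since ln(1+u) ~ u for small u, this behaves like (2n)·(-4/n) → -8.
So the limit is e^(-8).

e^(-8)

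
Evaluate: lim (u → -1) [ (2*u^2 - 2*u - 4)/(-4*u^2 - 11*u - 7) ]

2

Since u = -1 makes numerator and denominator zero, (u + 1) divides both.
Cancelling it gives (2*u - 4)/(-4*u - 7); now plug in u = -1 to get 2.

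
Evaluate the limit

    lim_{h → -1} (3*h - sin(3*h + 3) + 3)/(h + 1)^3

9/2

Direct substitution gives 0/0.
Apply L'Hôpital: lim (3 - 3*cos(3*h + 3))/(3*(h + 1)^2), still 0/0.
Apply L'Hôpital: lim (9*sin(3*h + 3))/(6*h + 6), still 0/0.
After 3 applications of L'Hôpital's rule the quotient is (27*cos(3*h + 3))/(6); substituting h = -1 gives 9/2.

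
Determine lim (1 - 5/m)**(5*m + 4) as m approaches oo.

e^(-25)

The base → 1 and the exponent → ∞: a 1^∞ form.
Take logarithms: (5m + 4)·ln(1 - 5/m). Since ln(1+u) ~ u for small u, this behaves like (5m)·(-5/m) → -25.
So the limit is e^(-25).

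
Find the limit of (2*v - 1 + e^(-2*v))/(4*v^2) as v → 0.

1/2

Direct substitution gives 0/0.
Apply L'Hôpital: lim (2 - 2*e^(-2*v))/(8*v), still 0/0.
After 2 applications of L'Hôpital's rule the quotient is (4*e^(-2*v))/(8); substituting v = 0 gives 1/2.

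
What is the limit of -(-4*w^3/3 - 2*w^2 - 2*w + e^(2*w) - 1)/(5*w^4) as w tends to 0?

Direct substitution gives 0/0.
Apply L'Hôpital: lim (-4*w^2 - 4*w + 2*e^(2*w) - 2)/(-20*w^3), still 0/0.
Apply L'Hôpital: lim (-8*w + 4*e^(2*w) - 4)/(-60*w^2), still 0/0.
Apply L'Hôpital: lim (8*e^(2*w) - 8)/(-120*w), still 0/0.
After 4 applications of L'Hôpital's rule the quotient is (16*e^(2*w))/(-120); substituting w = 0 gives -2/15.

-2/15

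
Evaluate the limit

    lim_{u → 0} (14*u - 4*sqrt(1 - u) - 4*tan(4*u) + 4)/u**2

Substitution gives 0/0; apply L'Hôpital's rule 2 times.
After differentiating numerator and denominator 2 times the quotient is (-128*tan(4*u)/cos(4*u)^2 + (1 - u)^(-3/2))/(2); at u = 0 this is 1/2.

1/2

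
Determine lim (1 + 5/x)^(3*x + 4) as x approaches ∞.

Write it as [(1 + 5/x)^x]^(3) · (1 + 5/x)^(4). The bracketed term tends to e^(5) and the second factor to 1, so the limit is e^(15).

e^(15)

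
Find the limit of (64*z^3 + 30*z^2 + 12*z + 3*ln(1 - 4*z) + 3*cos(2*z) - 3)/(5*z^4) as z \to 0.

Substitution gives 0/0 (the numerator vanishes to order 4).
Expand each term to order z^4: the coefficient of z^4 in 3·ln(1 - 4z) is -192 and in 3·cos(2z) is 2.
Lower-order terms cancel with the polynomial part, so the numerator is (-190)·z^4 + o(z^4), and the limit is (-190)/(5) = -38.

-38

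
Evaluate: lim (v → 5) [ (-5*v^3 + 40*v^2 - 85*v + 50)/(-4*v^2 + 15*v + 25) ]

12/5

Direct substitution gives 0/0, so factor. Both numerator and denominator have (v - 5) as a factor.
After cancelling, the expression reduces to (-5*v^2 + 15*v - 10)/(-4*v - 5).
Substituting v = 5 gives 12/5.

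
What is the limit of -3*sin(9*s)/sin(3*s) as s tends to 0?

Substitution gives 0/0.
Divide numerator and denominator by s: sin(9s)/s → 9 and sin(3s)/s → 3, so the limit is -3·9/3 = -9.

-9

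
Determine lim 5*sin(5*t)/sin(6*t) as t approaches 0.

25/6

Substitution gives 0/0.
Divide numerator and denominator by t: sin(5t)/t → 5 and sin(6t)/t → 6, so the limit is 5·5/6 = 25/6.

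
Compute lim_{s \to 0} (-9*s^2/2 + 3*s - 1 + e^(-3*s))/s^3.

Direct substitution gives 0/0.
Apply L'Hôpital: lim (-9*s + 3 - 3*e^(-3*s))/(3*s^2), still 0/0.
Apply L'Hôpital: lim (-9 + 9*e^(-3*s))/(6*s), still 0/0.
After 3 applications of L'Hôpital's rule the quotient is (-27*e^(-3*s))/(6); substituting s = 0 gives -9/2.

-9/2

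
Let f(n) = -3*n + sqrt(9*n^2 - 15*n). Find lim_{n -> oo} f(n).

-5/2

An ∞ − ∞ form. Rationalising with the conjugate, the difference becomes (-15n) / (√(9*n^2 - 15*n) + 3n).
For large n the denominator behaves like 2·3n, so the quotient tends to -15/6 = -5/2.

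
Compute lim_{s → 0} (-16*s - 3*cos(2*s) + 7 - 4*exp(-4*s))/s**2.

-26

Substitution gives 0/0; apply L'Hôpital's rule 2 times.
After differentiating numerator and denominator 2 times the quotient is (12*cos(2*s) - 64*e^(-4*s))/(2); at s = 0 this is -26.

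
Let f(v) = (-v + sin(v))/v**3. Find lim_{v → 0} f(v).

Direct substitution gives 0/0.
Apply L'Hôpital: lim (cos(v) - 1)/(3*v^2), still 0/0.
Apply L'Hôpital: lim (-sin(v))/(6*v), still 0/0.
After 3 applications of L'Hôpital's rule the quotient is (-cos(v))/(6); substituting v = 0 gives -1/6.

-1/6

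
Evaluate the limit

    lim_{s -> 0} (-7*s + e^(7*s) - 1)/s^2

Direct substitution gives 0/0.
Apply L'Hôpital: lim (7*e^(7*s) - 7)/(2*s), still 0/0.
After 2 applications of L'Hôpital's rule the quotient is (49*e^(7*s))/(2); substituting s = 0 gives 49/2.

49/2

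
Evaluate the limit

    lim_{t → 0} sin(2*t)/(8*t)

Substitution gives 0/0.
Write it as (2/8)·sin(2t)/(2t); since sin(u)/u → 1, the limit is 1/4.

1/4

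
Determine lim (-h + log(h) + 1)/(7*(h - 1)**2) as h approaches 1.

-1/14

Direct substitution gives 0/0.
Apply L'Hôpital: lim (-1 + 1/h)/(14*h - 14), still 0/0.
After 2 applications of L'Hôpital's rule the quotient is (-1/h^2)/(14); substituting h = 1 gives -1/14.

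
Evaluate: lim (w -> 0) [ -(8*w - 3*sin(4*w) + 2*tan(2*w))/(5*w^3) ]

-112/15

Substitution gives 0/0; apply L'Hôpital's rule 3 times.
After differentiating numerator and denominator 3 times the quotient is (192*cos(4*w) + 96*tan(2*w)^4 + 128*tan(2*w)^2 + 32)/(-30); at w = 0 this is -112/15.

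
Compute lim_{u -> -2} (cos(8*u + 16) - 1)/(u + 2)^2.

Direct substitution gives 0/0.
Apply L'Hôpital: lim (-8*sin(8*u + 16))/(2*u + 4), still 0/0.
After 2 applications of L'Hôpital's rule the quotient is (-64*cos(8*u + 16))/(2); substituting u = -2 gives -32.

-32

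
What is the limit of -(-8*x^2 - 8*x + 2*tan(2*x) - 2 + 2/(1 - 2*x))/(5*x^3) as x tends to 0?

-64/15

Substitution gives 0/0; apply L'Hôpital's rule 3 times.
After differentiating numerator and denominator 3 times the quotient is (96*tan(2*x)^2/cos(2*x)^2 + 32/cos(2*x)^2 + 96/(2*x - 1)^4)/(-30); at x = 0 this is -64/15.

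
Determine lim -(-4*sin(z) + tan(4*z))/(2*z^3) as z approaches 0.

Substitution gives 0/0 (the numerator vanishes to order 3).
Expand each term to order z^3: the coefficient of z^3 in -4·sin(z) is 2/3 and in tan(4z) is 64/3.
Lower-order terms cancel with the polynomial part, so the numerator is (22)·z^3 + o(z^3), and the limit is (22)/(-2) = -11.

-11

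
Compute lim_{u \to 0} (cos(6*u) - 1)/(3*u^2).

-6

Direct substitution gives 0/0.
Apply L'Hôpital: lim (-6*sin(6*u))/(6*u), still 0/0.
After 2 applications of L'Hôpital's rule the quotient is (-36*cos(6*u))/(6); substituting u = 0 gives -6.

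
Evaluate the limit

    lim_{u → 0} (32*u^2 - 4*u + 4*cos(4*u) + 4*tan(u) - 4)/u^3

4/3

Substitution gives 0/0; apply L'Hôpital's rule 3 times.
After differentiating numerator and denominator 3 times the quotient is (256*sin(4*u) + 24*tan(u)^4 + 32*tan(u)^2 + 8)/(6); at u = 0 this is 4/3.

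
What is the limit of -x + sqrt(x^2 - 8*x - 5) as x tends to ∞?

This has the form ∞ − ∞. Multiply and divide by the conjugate √(x^2 - 8*x - 5) + x.
That gives (-8x - 5) / (√(x^2 - 8*x - 5) + x).
Divide numerator and denominator by x: the limit is -8/(2·1) = -4.

-4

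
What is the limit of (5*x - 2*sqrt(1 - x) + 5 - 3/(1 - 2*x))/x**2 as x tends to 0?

-47/4

Substitution gives 0/0; apply L'Hôpital's rule 2 times.
After differentiating numerator and denominator 2 times the quotient is (24/(2*x - 1)^3 + 1/(2*(1 - x)^(3/2)))/(2); at x = 0 this is -47/4.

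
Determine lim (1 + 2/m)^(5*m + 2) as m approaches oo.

Write it as [(1 + 2/m)^m]^(5) · (1 + 2/m)^(2). The bracketed term tends to e^(2) and the second factor to 1, so the limit is e^(10).

e^(10)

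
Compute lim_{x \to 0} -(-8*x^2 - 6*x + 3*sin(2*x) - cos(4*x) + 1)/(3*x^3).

Substitution gives 0/0 (the numerator vanishes to order 3).
Expand each term to order x^3: the coefficient of x^3 in −cos(4x) is 0 and in 3·sin(2x) is -4.
Lower-order terms cancel with the polynomial part, so the numerator is (-4)·x^3 + o(x^3), and the limit is (-4)/(-3) = 4/3.

4/3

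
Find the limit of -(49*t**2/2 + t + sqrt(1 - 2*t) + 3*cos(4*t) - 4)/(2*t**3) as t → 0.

Substitution gives 0/0 (the numerator vanishes to order 3).
Expand each term to order t^3: the coefficient of t^3 in 3·cos(4t) is 0 and in √(1 - 2t) is -1/2.
Lower-order terms cancel with the polynomial part, so the numerator is (-1/2)·t^3 + o(t^3), and the limit is (-1/2)/(-2) = 1/4.

1/4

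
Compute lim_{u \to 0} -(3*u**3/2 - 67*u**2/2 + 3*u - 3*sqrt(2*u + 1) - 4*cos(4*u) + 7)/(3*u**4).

979/72

Substitution gives 0/0 (the numerator vanishes to order 4).
Expand each term to order u^4: the coefficient of u^4 in -4·cos(4u) is -128/3 and in -3·√(1 + 2u) is 15/8.
Lower-order terms cancel with the polynomial part, so the numerator is (-979/24)·u^4 + o(u^4), and the limit is (-979/24)/(-3) = 979/72.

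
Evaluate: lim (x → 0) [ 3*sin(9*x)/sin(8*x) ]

27/8

Substitution gives 0/0.
Divide numerator and denominator by x: sin(9x)/x → 9 and sin(8x)/x → 8, so the limit is 3·9/8 = 27/8.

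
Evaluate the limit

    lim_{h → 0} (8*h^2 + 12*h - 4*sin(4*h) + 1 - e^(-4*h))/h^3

Substitution gives 0/0 (the numerator vanishes to order 3).
Expand each term to order h^3: the coefficient of h^3 in -4·sin(4h) is 128/3 and in −e^(-4h) is 32/3.
Lower-order terms cancel with the polynomial part, so the numerator is (160/3)·h^3 + o(h^3), and the limit is (160/3)/(1) = 160/3.

160/3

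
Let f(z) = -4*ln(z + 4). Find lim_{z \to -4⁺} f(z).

∞

As z → -4⁺, z + 4 → 0⁺ and ln(z + 4) → −∞.
Multiplying by -4 gives ∞.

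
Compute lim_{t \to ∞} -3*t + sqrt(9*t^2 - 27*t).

An ∞ − ∞ form. Rationalising with the conjugate, the difference becomes (-27t) / (√(9*t^2 - 27*t) + 3t).
For large t the denominator behaves like 2·3t, so the quotient tends to -27/6 = -9/2.

-9/2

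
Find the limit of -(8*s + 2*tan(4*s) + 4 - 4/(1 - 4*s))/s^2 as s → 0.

64

Substitution gives 0/0 (the numerator vanishes to order 2).
Expand each term to order s^2: the coefficient of s^2 in -4·1/(1 - 4s) is -64 and in 2·tan(4s) is 0.
Lower-order terms cancel with the polynomial part, so the numerator is (-64)·s^2 + o(s^2), and the limit is (-64)/(-1) = 64.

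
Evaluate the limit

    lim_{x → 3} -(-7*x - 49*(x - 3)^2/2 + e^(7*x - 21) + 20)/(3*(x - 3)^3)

-343/18

Direct substitution gives 0/0.
Apply L'Hôpital: lim (-49*x + 7*e^(7*x - 21) + 140)/(-9*(x - 3)^2), still 0/0.
Apply L'Hôpital: lim (49*e^(7*x - 21) - 49)/(54 - 18*x), still 0/0.
After 3 applications of L'Hôpital's rule the quotient is (343*e^(7*x - 21))/(-18); substituting x = 3 gives -343/18.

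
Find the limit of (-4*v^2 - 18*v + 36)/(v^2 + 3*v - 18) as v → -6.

-10/3

Direct substitution gives 0/0, so factor. Both numerator and denominator have (v + 6) as a factor.
After cancelling, the expression reduces to (6 - 4*v)/(v - 3).
Substituting v = -6 gives -10/3.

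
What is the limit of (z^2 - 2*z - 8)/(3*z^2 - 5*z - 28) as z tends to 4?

Direct substitution gives 0/0, so factor. Both numerator and denominator have (z - 4) as a factor.
After cancelling, the expression reduces to (z + 2)/(3*z + 7).
Substituting z = 4 gives 6/19.

6/19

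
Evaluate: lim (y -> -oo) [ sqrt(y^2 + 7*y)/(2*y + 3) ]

-1/2

For large |y|, √(y^2 + 7*y) ≈ √1·|y| and the denominator ≈ 2y.
Since y → −∞, |y| = −y, giving −√1/(2) = -1/2.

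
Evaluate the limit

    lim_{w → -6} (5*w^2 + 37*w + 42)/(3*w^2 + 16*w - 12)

Direct substitution gives 0/0, so factor. Both numerator and denominator have (w + 6) as a factor.
After cancelling, the expression reduces to (5*w + 7)/(3*w - 2).
Substituting w = -6 gives 23/20.

23/20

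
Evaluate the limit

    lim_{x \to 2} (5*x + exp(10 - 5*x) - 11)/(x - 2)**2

25/2

Direct substitution gives 0/0.
Apply L'Hôpital: lim (5 - 5*e^(10 - 5*x))/(2*x - 4), still 0/0.
After 2 applications of L'Hôpital's rule the quotient is (25*e^(10 - 5*x))/(2); substituting x = 2 gives 25/2.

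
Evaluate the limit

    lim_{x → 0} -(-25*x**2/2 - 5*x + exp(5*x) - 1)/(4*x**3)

-125/24

Direct substitution gives 0/0.
Apply L'Hôpital: lim (-25*x + 5*e^(5*x) - 5)/(-12*x^2), still 0/0.
Apply L'Hôpital: lim (25*e^(5*x) - 25)/(-24*x), still 0/0.
After 3 applications of L'Hôpital's rule the quotient is (125*e^(5*x))/(-24); substituting x = 0 gives -125/24.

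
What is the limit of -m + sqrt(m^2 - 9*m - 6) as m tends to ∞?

-9/2

An ∞ − ∞ form. Rationalising with the conjugate, the difference becomes (-9m - 6) / (√(m^2 - 9*m - 6) + m).
For large m the denominator behaves like 2·m, so the quotient tends to -9/2 = -9/2.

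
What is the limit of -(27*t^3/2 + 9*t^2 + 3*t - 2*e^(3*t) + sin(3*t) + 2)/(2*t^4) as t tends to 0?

Substitution gives 0/0; apply L'Hôpital's rule 4 times.
After differentiating numerator and denominator 4 times the quotient is (-162*e^(3*t) + 81*sin(3*t))/(-48); at t = 0 this is 27/8.

27/8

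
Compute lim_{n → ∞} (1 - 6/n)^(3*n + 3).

The base → 1 and the exponent → ∞: a 1^∞ form.
Take logarithms: (3n + 3)·ln(1 - 6/n). Since ln(1+u) ~ u for small u, this behaves like (3n)·(-6/n) → -18.
So the limit is e^(-18).

e^(-18)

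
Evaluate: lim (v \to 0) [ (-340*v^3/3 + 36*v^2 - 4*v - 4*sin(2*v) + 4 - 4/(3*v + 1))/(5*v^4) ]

Substitution gives 0/0 (the numerator vanishes to order 4).
Expand each term to order v^4: the coefficient of v^4 in -4·sin(2v) is 0 and in -4·1/(1 + 3v) is -324.
Lower-order terms cancel with the polynomial part, so the numerator is (-324)·v^4 + o(v^4), and the limit is (-324)/(5) = -324/5.

-324/5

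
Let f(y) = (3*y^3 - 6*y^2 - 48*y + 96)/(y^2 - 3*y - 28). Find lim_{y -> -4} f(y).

Since y = -4 makes numerator and denominator zero, (y + 4) divides both.
Cancelling it gives (3*y^2 - 18*y + 24)/(y - 7); now plug in y = -4 to get -144/11.

-144/11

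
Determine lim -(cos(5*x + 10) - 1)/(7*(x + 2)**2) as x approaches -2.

25/14

Direct substitution gives 0/0.
Apply L'Hôpital: lim (-5*sin(5*x + 10))/(-14*x - 28), still 0/0.
After 2 applications of L'Hôpital's rule the quotient is (-25*cos(5*x + 10))/(-14); substituting x = -2 gives 25/14.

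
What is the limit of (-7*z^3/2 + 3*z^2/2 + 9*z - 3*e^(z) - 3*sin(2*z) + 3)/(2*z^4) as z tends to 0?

-1/16

Substitution gives 0/0 (the numerator vanishes to order 4).
Expand each term to order z^4: the coefficient of z^4 in -3·e^(z) is -1/8 and in -3·sin(2z) is 0.
Lower-order terms cancel with the polynomial part, so the numerator is (-1/8)·z^4 + o(z^4), and the limit is (-1/8)/(2) = -1/16.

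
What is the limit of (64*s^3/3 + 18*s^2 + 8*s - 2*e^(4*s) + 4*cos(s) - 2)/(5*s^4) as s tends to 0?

-127/30

Substitution gives 0/0 (the numerator vanishes to order 4).
Expand each term to order s^4: the coefficient of s^4 in 4·cos(s) is 1/6 and in -2·e^(4s) is -64/3.
Lower-order terms cancel with the polynomial part, so the numerator is (-127/6)·s^4 + o(s^4), and the limit is (-127/6)/(5) = -127/30.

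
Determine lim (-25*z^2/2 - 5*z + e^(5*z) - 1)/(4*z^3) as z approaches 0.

Direct substitution gives 0/0.
Apply L'Hôpital: lim (-25*z + 5*e^(5*z) - 5)/(12*z^2), still 0/0.
Apply L'Hôpital: lim (25*e^(5*z) - 25)/(24*z), still 0/0.
After 3 applications of L'Hôpital's rule the quotient is (125*e^(5*z))/(24); substituting z = 0 gives 125/24.

125/24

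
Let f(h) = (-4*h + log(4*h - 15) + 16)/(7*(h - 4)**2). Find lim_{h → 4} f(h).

Direct substitution gives 0/0.
Apply L'Hôpital: lim (-4 + 4/(4*h - 15))/(14*h - 56), still 0/0.
After 2 applications of L'Hôpital's rule the quotient is (-16/(4*h - 15)^2)/(14); substituting h = 4 gives -8/7.

-8/7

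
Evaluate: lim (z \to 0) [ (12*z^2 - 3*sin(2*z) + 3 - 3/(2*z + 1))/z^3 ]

28

Substitution gives 0/0 (the numerator vanishes to order 3).
Expand each term to order z^3: the coefficient of z^3 in -3·1/(1 + 2z) is 24 and in -3·sin(2z) is 4.
Lower-order terms cancel with the polynomial part, so the numerator is (28)·z^3 + o(z^3), and the limit is (28)/(1) = 28.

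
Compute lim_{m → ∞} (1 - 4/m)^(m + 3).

Let L be the limit and take ln: ln L = lim (m + 3)·ln(1 - 4/m) = lim (m + 3)·(-4/m + O(1/m²)) = -4.
Hence L = e^(-4).

e^(-4)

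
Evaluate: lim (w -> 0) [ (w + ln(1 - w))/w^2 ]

Direct substitution gives 0/0.
Apply L'Hôpital: lim (1 - 1/(1 - w))/(2*w), still 0/0.
After 2 applications of L'Hôpital's rule the quotient is (-1/(1 - w)^2)/(2); substituting w = 0 gives -1/2.

-1/2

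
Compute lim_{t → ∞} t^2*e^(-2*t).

0

Write as t^2/e^{2t}, an ∞/∞ form.
Exponential growth dominates any polynomial, so repeated L'Hôpital (or the standard result) gives 0.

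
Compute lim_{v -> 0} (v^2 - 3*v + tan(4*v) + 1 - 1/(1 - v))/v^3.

61/3

Substitution gives 0/0 (the numerator vanishes to order 3).
Expand each term to order v^3: the coefficient of v^3 in tan(4v) is 64/3 and in −1/(1 - v) is -1.
Lower-order terms cancel with the polynomial part, so the numerator is (61/3)·v^3 + o(v^3), and the limit is (61/3)/(1) = 61/3.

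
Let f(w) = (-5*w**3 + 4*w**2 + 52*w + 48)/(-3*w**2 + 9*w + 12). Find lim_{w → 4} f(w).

52/5

Since w = 4 makes numerator and denominator zero, (w - 4) divides both.
Cancelling it gives (-5*w^2 - 16*w - 12)/(-3*w - 3); now plug in w = 4 to get 52/5.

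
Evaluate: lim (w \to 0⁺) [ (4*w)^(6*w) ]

1

Base → 0⁺ and exponent → 0⁺: a 0^0 form.
Take logs: 6w·ln(4w). This is 0·(−∞); rewriting as ln(4w)/(1/(6w)) and applying L'Hôpital gives 0.
Hence the limit is e^0 = 1.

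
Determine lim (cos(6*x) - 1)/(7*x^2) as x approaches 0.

Direct substitution gives 0/0.
Apply L'Hôpital: lim (-6*sin(6*x))/(14*x), still 0/0.
After 2 applications of L'Hôpital's rule the quotient is (-36*cos(6*x))/(14); substituting x = 0 gives -18/7.

-18/7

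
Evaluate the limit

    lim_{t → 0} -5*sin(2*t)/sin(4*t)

Substitution gives 0/0.
Divide numerator and denominator by t: sin(2t)/t → 2 and sin(4t)/t → 4, so the limit is -5·2/4 = -5/2.

-5/2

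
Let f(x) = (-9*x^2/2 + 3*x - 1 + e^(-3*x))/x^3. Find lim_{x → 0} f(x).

-9/2

Direct substitution gives 0/0.
Apply L'Hôpital: lim (-9*x + 3 - 3*e^(-3*x))/(3*x^2), still 0/0.
Apply L'Hôpital: lim (-9 + 9*e^(-3*x))/(6*x), still 0/0.
After 3 applications of L'Hôpital's rule the quotient is (-27*e^(-3*x))/(6); substituting x = 0 gives -9/2.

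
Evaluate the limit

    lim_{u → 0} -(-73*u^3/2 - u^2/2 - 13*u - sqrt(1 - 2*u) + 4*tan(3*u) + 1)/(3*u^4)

Substitution gives 0/0; apply L'Hôpital's rule 4 times.
After differentiating numerator and denominator 4 times the quotient is (7776*tan(3*u)^3/cos(3*u)^2 + 5184*tan(3*u)/cos(3*u)^2 + 15/(1 - 2*u)^(7/2))/(-72); at u = 0 this is -5/24.

-5/24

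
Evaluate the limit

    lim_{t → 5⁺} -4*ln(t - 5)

∞

As t → 5⁺, t - 5 → 0⁺ and ln(t - 5) → −∞.
Multiplying by -4 gives ∞.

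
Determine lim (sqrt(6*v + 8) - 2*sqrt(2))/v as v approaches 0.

3*√(2)/4

A 0/0 form; rationalise with √(8 + 6v) + √8. This collapses the numerator to 6v, leaving 6/(√(8 + 6v) + √8) → 6/(2√8) = 3*√(2)/4.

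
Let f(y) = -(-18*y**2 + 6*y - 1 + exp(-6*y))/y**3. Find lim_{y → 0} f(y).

Direct substitution gives 0/0.
Apply L'Hôpital: lim (-36*y + 6 - 6*e^(-6*y))/(-3*y^2), still 0/0.
Apply L'Hôpital: lim (-36 + 36*e^(-6*y))/(-6*y), still 0/0.
After 3 applications of L'Hôpital's rule the quotient is (-216*e^(-6*y))/(-6); substituting y = 0 gives 36.

36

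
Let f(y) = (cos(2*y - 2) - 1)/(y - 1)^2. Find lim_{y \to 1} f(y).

Direct substitution gives 0/0.
Apply L'Hôpital: lim (-2*sin(2*y - 2))/(2*y - 2), still 0/0.
After 2 applications of L'Hôpital's rule the quotient is (-4*cos(2*y - 2))/(2); substituting y = 1 gives -2.

-2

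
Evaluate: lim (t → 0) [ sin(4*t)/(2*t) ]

Substitution gives 0/0.
Write it as (4/2)·sin(4t)/(4t); since sin(u)/u → 1, the limit is 2.

2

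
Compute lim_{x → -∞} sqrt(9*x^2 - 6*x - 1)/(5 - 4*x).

For large |x|, √(9*x^2 - 6*x - 1) ≈ √9·|x| and the denominator ≈ -4x.
Since x → −∞, |x| = −x, giving −√9/(-4) = 3/4.

3/4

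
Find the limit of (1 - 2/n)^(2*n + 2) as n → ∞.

e^(-4)

The base → 1 and the exponent → ∞: a 1^∞ form.
Take logarithms: (2n + 2)·ln(1 - 2/n). Since ln(1+u) ~ u for small u, this behaves like (2n)·(-2/n) → -4.
So the limit is e^(-4).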